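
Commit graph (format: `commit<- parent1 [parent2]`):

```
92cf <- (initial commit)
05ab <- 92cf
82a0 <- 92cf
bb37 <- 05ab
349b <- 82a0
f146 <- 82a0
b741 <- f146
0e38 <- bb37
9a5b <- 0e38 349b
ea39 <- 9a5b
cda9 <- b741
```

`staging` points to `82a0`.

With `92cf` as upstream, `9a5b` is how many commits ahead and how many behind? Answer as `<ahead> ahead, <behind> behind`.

6 ahead, 0 behind

Reachable from 9a5b: {05ab, 0e38, 349b, 82a0, 92cf, 9a5b, bb37}.
Reachable from 92cf: {92cf}.
Only in 9a5b's history (ahead): {05ab, 0e38, 349b, 82a0, 9a5b, bb37} — 6.
Only in 92cf's history (behind): {} — 0.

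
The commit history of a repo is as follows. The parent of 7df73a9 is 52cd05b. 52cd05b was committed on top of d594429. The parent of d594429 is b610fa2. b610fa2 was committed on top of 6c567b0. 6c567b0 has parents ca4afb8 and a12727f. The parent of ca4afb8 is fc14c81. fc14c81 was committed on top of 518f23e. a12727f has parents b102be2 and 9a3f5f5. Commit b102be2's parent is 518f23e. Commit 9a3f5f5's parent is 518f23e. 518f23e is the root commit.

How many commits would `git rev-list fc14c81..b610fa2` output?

Reachable from b610fa2: {518f23e, 6c567b0, 9a3f5f5, a12727f, b102be2, b610fa2, ca4afb8, fc14c81}.
Reachable from fc14c81: {518f23e, fc14c81}.
In b610fa2's history but not fc14c81's: {6c567b0, 9a3f5f5, a12727f, b102be2, b610fa2, ca4afb8} — 6 commits.

6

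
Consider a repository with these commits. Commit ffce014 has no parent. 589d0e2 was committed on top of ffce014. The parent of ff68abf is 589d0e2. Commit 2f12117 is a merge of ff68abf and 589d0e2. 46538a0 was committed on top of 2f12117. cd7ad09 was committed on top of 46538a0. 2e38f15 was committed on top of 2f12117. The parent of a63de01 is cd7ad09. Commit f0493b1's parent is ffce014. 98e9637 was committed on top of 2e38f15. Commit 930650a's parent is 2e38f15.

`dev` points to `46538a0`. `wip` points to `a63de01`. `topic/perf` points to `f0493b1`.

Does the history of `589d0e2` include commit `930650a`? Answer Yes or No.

No

Ancestors of 589d0e2: {589d0e2, ffce014}.
930650a is not in that set, so it is not an ancestor of 589d0e2.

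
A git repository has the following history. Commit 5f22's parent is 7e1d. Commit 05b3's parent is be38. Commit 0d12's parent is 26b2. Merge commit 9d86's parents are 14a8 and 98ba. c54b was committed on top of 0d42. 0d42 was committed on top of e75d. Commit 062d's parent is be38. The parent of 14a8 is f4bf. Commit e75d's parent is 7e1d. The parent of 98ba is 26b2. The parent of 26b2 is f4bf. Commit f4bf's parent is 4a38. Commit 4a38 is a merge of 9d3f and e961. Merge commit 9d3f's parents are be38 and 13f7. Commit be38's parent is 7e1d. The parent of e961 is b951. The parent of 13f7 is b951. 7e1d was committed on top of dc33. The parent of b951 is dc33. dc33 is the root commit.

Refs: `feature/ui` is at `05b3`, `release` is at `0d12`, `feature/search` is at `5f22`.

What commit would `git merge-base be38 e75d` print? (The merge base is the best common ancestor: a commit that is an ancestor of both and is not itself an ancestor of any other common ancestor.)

7e1d

Ancestors of be38: {7e1d, be38, dc33}.
Ancestors of e75d: {7e1d, dc33, e75d}.
Common ancestors: {7e1d, dc33}.
Among these, 7e1d is not an ancestor of any other common ancestor — it is the merge base.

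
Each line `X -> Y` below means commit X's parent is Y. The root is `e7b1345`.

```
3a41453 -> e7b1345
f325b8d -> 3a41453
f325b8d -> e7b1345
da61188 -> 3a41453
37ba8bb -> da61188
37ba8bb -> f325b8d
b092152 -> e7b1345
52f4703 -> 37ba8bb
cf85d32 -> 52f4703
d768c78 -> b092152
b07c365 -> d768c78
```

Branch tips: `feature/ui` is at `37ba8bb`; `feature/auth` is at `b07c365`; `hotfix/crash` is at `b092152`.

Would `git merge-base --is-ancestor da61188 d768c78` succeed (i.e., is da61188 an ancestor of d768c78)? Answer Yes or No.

No

Ancestors of d768c78: {b092152, d768c78, e7b1345}.
da61188 is not in that set, so it is not an ancestor of d768c78.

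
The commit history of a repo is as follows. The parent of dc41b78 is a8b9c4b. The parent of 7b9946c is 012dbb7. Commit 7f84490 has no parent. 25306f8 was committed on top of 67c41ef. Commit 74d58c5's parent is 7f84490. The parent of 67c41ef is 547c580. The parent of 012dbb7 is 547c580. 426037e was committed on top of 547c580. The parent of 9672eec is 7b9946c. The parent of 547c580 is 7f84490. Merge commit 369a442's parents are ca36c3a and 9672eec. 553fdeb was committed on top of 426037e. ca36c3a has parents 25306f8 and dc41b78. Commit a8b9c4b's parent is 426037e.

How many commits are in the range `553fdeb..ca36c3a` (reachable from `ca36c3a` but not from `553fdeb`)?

Reachable from ca36c3a: {25306f8, 426037e, 547c580, 67c41ef, 7f84490, a8b9c4b, ca36c3a, dc41b78}.
Reachable from 553fdeb: {426037e, 547c580, 553fdeb, 7f84490}.
In ca36c3a's history but not 553fdeb's: {25306f8, 67c41ef, a8b9c4b, ca36c3a, dc41b78} — 5 commits.

5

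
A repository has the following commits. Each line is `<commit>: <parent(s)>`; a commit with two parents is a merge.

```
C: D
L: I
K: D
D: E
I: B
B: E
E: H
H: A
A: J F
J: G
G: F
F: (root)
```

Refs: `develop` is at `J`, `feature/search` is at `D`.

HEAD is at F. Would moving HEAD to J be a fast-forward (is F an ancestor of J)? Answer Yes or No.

Yes

A fast-forward from F to J is possible iff F is an ancestor of J.
Ancestors of J: {F, G, J}.
F is among them, so fast-forward is possible.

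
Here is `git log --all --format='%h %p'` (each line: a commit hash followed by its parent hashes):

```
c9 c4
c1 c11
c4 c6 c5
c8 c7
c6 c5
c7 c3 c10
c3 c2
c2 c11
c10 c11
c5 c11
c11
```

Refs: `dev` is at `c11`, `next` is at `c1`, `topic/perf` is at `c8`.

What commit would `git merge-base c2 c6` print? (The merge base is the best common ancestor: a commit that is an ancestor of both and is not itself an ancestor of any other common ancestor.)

c11

Ancestors of c2: {c11, c2}.
Ancestors of c6: {c11, c5, c6}.
Common ancestors: {c11}.
The only common ancestor is c11, so it is the merge base.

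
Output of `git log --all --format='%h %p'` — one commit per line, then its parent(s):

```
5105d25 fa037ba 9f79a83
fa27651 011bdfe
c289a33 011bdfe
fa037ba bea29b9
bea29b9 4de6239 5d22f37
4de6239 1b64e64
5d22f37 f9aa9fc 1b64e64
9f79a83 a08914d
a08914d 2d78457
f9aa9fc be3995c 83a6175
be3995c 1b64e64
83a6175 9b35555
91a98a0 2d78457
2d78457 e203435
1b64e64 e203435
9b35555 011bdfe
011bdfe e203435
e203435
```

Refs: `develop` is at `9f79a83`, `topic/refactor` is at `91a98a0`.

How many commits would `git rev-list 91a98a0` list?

3

Walking parent pointers from 91a98a0: reachable set = {2d78457, 91a98a0, e203435}.
That is 3 commits.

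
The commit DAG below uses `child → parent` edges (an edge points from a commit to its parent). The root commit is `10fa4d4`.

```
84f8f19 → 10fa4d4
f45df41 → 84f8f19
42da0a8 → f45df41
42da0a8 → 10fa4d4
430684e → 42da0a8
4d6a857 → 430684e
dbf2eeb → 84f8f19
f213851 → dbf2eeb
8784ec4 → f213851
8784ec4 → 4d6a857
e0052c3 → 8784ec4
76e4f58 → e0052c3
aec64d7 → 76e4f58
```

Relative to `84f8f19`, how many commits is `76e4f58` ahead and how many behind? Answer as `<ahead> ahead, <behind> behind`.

Reachable from 76e4f58: {10fa4d4, 42da0a8, 430684e, 4d6a857, 76e4f58, 84f8f19, 8784ec4, dbf2eeb, e0052c3, f213851, f45df41}.
Reachable from 84f8f19: {10fa4d4, 84f8f19}.
Only in 76e4f58's history (ahead): {42da0a8, 430684e, 4d6a857, 76e4f58, 8784ec4, dbf2eeb, e0052c3, f213851, f45df41} — 9.
Only in 84f8f19's history (behind): {} — 0.

9 ahead, 0 behind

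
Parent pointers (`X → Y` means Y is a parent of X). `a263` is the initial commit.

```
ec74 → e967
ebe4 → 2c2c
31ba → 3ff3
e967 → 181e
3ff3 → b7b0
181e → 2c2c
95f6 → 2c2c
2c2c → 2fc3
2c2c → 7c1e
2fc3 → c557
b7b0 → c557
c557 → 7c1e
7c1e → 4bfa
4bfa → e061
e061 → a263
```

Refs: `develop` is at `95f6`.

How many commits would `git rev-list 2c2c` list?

7

Walking parent pointers from 2c2c: reachable set = {2c2c, 2fc3, 4bfa, 7c1e, a263, c557, e061}.
That is 7 commits.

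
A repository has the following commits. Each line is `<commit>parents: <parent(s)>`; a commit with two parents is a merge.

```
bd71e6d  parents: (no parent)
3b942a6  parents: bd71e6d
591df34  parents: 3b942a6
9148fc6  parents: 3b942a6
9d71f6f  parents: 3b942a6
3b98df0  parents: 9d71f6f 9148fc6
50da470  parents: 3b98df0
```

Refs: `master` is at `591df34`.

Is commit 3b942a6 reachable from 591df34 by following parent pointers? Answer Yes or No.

Ancestors of 591df34 (commits reachable by following parents): {3b942a6, 591df34, bd71e6d}.
3b942a6 is in that set, so it is an ancestor of 591df34.

Yes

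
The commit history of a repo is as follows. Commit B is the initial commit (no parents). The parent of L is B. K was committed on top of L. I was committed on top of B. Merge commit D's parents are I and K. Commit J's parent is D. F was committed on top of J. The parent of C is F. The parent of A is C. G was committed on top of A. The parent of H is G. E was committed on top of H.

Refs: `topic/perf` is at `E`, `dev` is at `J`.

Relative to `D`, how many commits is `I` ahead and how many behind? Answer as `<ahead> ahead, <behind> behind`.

Reachable from I: {B, I}.
Reachable from D: {B, D, I, K, L}.
Only in I's history (ahead): {} — 0.
Only in D's history (behind): {D, K, L} — 3.

0 ahead, 3 behind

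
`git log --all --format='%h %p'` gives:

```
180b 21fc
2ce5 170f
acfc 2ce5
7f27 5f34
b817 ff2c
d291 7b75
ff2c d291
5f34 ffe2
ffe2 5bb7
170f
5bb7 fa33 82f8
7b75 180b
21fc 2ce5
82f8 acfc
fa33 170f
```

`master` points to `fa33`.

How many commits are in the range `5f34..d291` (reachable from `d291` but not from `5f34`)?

Reachable from d291: {170f, 180b, 21fc, 2ce5, 7b75, d291}.
Reachable from 5f34: {170f, 2ce5, 5bb7, 5f34, 82f8, acfc, fa33, ffe2}.
In d291's history but not 5f34's: {180b, 21fc, 7b75, d291} — 4 commits.

4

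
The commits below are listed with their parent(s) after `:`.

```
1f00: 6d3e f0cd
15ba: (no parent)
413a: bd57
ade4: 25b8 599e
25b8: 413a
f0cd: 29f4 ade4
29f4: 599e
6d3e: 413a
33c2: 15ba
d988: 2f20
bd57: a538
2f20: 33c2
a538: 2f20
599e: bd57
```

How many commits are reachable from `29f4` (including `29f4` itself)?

7

Walking parent pointers from 29f4: reachable set = {15ba, 29f4, 2f20, 33c2, 599e, a538, bd57}.
That is 7 commits.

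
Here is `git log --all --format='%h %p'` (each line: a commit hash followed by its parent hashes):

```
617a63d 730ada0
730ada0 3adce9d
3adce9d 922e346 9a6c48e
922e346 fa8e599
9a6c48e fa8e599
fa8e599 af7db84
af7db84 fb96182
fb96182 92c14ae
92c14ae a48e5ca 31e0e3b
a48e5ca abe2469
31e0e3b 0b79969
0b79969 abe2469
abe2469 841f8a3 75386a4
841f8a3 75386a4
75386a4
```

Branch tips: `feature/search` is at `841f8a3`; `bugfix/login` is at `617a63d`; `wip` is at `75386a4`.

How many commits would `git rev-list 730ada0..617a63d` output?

Reachable from 617a63d: {0b79969, 31e0e3b, 3adce9d, 617a63d, 730ada0, 75386a4, 841f8a3, 922e346, 92c14ae, 9a6c48e, a48e5ca, abe2469, af7db84, fa8e599, fb96182}.
Reachable from 730ada0: {0b79969, 31e0e3b, 3adce9d, 730ada0, 75386a4, 841f8a3, 922e346, 92c14ae, 9a6c48e, a48e5ca, abe2469, af7db84, fa8e599, fb96182}.
In 617a63d's history but not 730ada0's: {617a63d} — 1 commit.

1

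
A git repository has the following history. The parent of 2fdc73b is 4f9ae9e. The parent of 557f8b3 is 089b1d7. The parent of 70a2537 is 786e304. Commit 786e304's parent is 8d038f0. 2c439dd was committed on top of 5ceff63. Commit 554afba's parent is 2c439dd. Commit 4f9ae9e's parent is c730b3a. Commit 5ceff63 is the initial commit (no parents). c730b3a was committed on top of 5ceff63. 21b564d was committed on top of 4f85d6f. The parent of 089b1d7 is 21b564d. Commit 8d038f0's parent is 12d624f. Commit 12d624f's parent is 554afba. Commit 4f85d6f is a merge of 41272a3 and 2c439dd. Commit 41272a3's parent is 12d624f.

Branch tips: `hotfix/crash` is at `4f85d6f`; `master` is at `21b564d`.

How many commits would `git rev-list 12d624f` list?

Walking parent pointers from 12d624f: reachable set = {12d624f, 2c439dd, 554afba, 5ceff63}.
That is 4 commits.

4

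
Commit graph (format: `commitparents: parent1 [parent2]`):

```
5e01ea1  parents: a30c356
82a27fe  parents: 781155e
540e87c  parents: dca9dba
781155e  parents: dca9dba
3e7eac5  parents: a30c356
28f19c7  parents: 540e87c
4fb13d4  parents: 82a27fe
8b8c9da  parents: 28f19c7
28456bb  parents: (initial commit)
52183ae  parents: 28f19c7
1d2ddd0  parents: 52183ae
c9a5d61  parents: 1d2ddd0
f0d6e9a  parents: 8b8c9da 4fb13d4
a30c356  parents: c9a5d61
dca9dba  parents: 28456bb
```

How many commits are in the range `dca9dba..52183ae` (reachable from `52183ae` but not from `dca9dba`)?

3

Reachable from 52183ae: {28456bb, 28f19c7, 52183ae, 540e87c, dca9dba}.
Reachable from dca9dba: {28456bb, dca9dba}.
In 52183ae's history but not dca9dba's: {28f19c7, 52183ae, 540e87c} — 3 commits.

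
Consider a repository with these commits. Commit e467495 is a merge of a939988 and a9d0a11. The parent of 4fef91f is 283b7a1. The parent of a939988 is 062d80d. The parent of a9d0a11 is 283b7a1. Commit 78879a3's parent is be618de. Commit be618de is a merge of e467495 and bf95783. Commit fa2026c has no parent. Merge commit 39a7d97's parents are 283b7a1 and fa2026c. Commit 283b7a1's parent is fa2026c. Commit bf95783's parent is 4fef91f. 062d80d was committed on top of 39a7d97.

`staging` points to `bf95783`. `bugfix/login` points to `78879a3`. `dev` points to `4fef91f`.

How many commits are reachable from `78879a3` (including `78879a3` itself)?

11

Walking parent pointers from 78879a3: reachable set = {062d80d, 283b7a1, 39a7d97, 4fef91f, 78879a3, a939988, a9d0a11, be618de, bf95783, e467495, fa2026c}.
That is 11 commits.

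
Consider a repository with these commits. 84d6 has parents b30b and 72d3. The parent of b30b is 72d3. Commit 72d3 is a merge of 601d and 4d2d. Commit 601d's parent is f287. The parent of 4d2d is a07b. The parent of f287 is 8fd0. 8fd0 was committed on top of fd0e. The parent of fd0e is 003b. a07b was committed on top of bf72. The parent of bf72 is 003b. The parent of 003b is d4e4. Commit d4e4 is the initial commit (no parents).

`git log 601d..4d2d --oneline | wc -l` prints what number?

Reachable from 4d2d: {003b, 4d2d, a07b, bf72, d4e4}.
Reachable from 601d: {003b, 601d, 8fd0, d4e4, f287, fd0e}.
In 4d2d's history but not 601d's: {4d2d, a07b, bf72} — 3 commits.

3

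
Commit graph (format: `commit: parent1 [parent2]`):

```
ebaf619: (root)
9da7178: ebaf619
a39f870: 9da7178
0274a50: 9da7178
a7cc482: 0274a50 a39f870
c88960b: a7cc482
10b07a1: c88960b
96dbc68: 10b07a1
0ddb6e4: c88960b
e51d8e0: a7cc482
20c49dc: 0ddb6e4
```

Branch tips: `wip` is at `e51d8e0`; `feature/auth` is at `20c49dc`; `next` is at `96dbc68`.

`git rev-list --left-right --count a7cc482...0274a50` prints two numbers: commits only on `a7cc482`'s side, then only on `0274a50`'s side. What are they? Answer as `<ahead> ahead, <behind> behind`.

2 ahead, 0 behind

Reachable from a7cc482: {0274a50, 9da7178, a39f870, a7cc482, ebaf619}.
Reachable from 0274a50: {0274a50, 9da7178, ebaf619}.
Only in a7cc482's history (ahead): {a39f870, a7cc482} — 2.
Only in 0274a50's history (behind): {} — 0.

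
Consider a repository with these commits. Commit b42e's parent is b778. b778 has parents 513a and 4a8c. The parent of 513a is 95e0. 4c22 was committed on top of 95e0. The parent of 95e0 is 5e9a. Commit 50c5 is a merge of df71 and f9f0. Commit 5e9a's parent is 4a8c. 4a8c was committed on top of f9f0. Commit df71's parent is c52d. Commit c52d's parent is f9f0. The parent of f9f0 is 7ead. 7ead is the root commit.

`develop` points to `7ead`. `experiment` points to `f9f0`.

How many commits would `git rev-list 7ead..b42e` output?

7

Reachable from b42e: {4a8c, 513a, 5e9a, 7ead, 95e0, b42e, b778, f9f0}.
Reachable from 7ead: {7ead}.
In b42e's history but not 7ead's: {4a8c, 513a, 5e9a, 95e0, b42e, b778, f9f0} — 7 commits.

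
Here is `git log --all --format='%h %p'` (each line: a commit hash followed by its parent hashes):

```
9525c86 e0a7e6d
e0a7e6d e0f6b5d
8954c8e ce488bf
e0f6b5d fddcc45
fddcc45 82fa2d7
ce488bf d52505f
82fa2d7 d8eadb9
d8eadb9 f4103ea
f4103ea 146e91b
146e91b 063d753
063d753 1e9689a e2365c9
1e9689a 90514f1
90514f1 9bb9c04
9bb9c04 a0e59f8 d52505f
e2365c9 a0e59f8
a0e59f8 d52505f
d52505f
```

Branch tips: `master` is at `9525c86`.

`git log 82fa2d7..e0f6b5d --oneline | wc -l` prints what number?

2

Reachable from e0f6b5d: {063d753, 146e91b, 1e9689a, 82fa2d7, 90514f1, 9bb9c04, a0e59f8, d52505f, d8eadb9, e0f6b5d, e2365c9, f4103ea, fddcc45}.
Reachable from 82fa2d7: {063d753, 146e91b, 1e9689a, 82fa2d7, 90514f1, 9bb9c04, a0e59f8, d52505f, d8eadb9, e2365c9, f4103ea}.
In e0f6b5d's history but not 82fa2d7's: {e0f6b5d, fddcc45} — 2 commits.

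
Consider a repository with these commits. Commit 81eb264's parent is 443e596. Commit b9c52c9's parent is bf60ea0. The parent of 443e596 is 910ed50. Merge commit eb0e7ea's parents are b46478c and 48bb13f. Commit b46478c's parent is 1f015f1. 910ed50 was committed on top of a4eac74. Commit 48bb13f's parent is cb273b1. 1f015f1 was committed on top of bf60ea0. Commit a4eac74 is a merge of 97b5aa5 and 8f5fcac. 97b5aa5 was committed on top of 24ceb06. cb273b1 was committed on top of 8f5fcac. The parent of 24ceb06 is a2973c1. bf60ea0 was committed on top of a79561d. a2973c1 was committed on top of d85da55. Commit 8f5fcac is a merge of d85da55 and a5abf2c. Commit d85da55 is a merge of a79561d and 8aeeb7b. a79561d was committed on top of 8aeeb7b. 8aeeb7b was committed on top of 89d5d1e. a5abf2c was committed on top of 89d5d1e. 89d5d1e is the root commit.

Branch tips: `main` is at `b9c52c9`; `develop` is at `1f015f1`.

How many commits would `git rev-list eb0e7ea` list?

Walking parent pointers from eb0e7ea: reachable set = {1f015f1, 48bb13f, 89d5d1e, 8aeeb7b, 8f5fcac, a5abf2c, a79561d, b46478c, bf60ea0, cb273b1, d85da55, eb0e7ea}.
That is 12 commits.

12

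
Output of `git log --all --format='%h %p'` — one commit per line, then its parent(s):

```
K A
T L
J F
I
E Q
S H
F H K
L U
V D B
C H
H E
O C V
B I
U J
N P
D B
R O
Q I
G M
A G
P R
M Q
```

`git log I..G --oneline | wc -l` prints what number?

Reachable from G: {G, I, M, Q}.
Reachable from I: {I}.
In G's history but not I's: {G, M, Q} — 3 commits.

3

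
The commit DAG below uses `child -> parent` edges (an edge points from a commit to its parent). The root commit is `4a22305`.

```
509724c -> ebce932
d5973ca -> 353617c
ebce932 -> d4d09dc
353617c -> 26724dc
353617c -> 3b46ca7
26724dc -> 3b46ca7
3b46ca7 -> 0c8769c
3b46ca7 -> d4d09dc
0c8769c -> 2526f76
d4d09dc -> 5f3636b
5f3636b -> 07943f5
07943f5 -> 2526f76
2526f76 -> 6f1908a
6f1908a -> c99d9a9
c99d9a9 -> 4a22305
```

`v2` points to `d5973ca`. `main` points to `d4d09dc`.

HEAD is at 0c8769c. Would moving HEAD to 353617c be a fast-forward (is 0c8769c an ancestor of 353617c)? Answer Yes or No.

A fast-forward from 0c8769c to 353617c is possible iff 0c8769c is an ancestor of 353617c.
Ancestors of 353617c: {07943f5, 0c8769c, 2526f76, 26724dc, 353617c, 3b46ca7, 4a22305, 5f3636b, 6f1908a, c99d9a9, d4d09dc}.
0c8769c is among them, so fast-forward is possible.

Yes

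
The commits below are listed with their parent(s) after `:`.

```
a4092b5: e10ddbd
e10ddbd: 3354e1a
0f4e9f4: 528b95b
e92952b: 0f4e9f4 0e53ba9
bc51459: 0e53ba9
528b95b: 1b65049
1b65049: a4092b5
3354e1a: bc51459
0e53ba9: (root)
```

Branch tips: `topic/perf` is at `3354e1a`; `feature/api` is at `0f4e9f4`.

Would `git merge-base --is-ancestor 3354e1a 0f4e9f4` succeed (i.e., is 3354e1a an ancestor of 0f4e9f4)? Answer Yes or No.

Yes

Ancestors of 0f4e9f4 (commits reachable by following parents): {0e53ba9, 0f4e9f4, 1b65049, 3354e1a, 528b95b, a4092b5, bc51459, e10ddbd}.
3354e1a is in that set, so it is an ancestor of 0f4e9f4.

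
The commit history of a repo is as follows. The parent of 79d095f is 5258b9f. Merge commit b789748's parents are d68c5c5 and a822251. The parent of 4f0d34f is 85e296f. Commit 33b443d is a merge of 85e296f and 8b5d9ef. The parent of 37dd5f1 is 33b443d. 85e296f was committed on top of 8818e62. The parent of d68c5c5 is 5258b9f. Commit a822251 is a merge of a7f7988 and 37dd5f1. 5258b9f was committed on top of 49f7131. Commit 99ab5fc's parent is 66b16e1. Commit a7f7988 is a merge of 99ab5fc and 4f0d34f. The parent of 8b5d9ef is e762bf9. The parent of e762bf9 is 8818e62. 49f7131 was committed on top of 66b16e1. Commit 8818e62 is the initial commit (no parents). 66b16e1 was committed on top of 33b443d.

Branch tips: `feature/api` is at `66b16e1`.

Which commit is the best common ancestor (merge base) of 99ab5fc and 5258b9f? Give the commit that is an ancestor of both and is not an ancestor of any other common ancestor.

66b16e1

Ancestors of 99ab5fc: {33b443d, 66b16e1, 85e296f, 8818e62, 8b5d9ef, 99ab5fc, e762bf9}.
Ancestors of 5258b9f: {33b443d, 49f7131, 5258b9f, 66b16e1, 85e296f, 8818e62, 8b5d9ef, e762bf9}.
Common ancestors: {33b443d, 66b16e1, 85e296f, 8818e62, 8b5d9ef, e762bf9}.
Among these, 66b16e1 is not an ancestor of any other common ancestor — it is the merge base.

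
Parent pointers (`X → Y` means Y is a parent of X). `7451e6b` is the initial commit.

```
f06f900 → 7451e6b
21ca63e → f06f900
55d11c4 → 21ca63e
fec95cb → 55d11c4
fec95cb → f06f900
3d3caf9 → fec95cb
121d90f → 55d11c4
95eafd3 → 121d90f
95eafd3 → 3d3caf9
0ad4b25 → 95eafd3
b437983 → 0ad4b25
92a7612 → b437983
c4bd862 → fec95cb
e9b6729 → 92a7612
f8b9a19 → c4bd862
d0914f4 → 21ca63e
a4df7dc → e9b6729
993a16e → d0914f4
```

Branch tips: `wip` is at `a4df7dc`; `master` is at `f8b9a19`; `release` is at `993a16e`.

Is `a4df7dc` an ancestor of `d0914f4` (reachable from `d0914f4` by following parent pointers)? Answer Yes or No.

No

Ancestors of d0914f4: {21ca63e, 7451e6b, d0914f4, f06f900}.
a4df7dc is not in that set, so it is not an ancestor of d0914f4.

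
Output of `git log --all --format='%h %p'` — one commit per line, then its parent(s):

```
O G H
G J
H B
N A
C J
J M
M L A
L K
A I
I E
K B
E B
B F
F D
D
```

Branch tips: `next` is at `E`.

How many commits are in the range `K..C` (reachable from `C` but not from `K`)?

Reachable from C: {A, B, C, D, E, F, I, J, K, L, M}.
Reachable from K: {B, D, F, K}.
In C's history but not K's: {A, C, E, I, J, L, M} — 7 commits.

7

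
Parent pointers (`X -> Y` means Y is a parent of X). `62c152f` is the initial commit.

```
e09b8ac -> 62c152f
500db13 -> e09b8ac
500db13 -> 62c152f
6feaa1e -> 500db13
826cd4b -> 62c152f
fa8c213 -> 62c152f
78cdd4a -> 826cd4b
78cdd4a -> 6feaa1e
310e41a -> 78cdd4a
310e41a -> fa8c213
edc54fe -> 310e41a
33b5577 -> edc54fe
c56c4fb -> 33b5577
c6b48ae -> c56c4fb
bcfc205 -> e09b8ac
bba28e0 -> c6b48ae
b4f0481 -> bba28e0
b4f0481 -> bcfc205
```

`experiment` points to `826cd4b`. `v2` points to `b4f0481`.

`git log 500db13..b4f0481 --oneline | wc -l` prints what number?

Reachable from b4f0481: {310e41a, 33b5577, 500db13, 62c152f, 6feaa1e, 78cdd4a, 826cd4b, b4f0481, bba28e0, bcfc205, c56c4fb, c6b48ae, e09b8ac, edc54fe, fa8c213}.
Reachable from 500db13: {500db13, 62c152f, e09b8ac}.
In b4f0481's history but not 500db13's: {310e41a, 33b5577, 6feaa1e, 78cdd4a, 826cd4b, b4f0481, bba28e0, bcfc205, c56c4fb, c6b48ae, edc54fe, fa8c213} — 12 commits.

12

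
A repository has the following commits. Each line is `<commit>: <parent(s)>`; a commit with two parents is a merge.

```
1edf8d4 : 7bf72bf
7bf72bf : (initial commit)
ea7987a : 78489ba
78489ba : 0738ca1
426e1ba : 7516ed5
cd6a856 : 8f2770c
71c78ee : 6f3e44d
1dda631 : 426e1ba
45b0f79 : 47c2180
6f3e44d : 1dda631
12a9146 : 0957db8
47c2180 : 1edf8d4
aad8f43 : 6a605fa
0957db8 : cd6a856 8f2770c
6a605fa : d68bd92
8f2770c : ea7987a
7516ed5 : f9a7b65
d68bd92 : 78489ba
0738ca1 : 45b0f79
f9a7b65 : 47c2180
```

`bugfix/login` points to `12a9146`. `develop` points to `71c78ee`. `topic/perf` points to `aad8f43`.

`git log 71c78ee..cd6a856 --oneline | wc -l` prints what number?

Reachable from cd6a856: {0738ca1, 1edf8d4, 45b0f79, 47c2180, 78489ba, 7bf72bf, 8f2770c, cd6a856, ea7987a}.
Reachable from 71c78ee: {1dda631, 1edf8d4, 426e1ba, 47c2180, 6f3e44d, 71c78ee, 7516ed5, 7bf72bf, f9a7b65}.
In cd6a856's history but not 71c78ee's: {0738ca1, 45b0f79, 78489ba, 8f2770c, cd6a856, ea7987a} — 6 commits.

6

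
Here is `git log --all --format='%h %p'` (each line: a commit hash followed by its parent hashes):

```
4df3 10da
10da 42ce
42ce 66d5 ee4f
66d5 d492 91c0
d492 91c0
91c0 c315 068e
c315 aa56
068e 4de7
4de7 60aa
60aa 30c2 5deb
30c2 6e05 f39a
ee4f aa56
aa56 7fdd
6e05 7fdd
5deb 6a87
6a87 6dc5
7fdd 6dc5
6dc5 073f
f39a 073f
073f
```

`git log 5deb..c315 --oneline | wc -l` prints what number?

3

Reachable from c315: {073f, 6dc5, 7fdd, aa56, c315}.
Reachable from 5deb: {073f, 5deb, 6a87, 6dc5}.
In c315's history but not 5deb's: {7fdd, aa56, c315} — 3 commits.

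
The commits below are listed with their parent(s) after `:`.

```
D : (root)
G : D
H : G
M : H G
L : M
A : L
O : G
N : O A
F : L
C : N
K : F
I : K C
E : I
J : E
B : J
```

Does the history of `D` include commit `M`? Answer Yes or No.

Ancestors of D: {D}.
M is not in that set, so it is not an ancestor of D.

No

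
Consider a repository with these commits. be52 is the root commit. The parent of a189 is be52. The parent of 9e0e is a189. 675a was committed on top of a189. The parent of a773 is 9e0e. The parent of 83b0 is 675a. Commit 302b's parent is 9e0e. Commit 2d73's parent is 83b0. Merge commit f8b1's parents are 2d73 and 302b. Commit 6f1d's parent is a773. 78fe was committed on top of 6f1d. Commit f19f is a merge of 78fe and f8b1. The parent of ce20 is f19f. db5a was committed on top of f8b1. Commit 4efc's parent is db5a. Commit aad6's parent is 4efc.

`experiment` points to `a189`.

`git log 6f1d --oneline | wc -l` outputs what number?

Walking parent pointers from 6f1d: reachable set = {6f1d, 9e0e, a189, a773, be52}.
That is 5 commits.

5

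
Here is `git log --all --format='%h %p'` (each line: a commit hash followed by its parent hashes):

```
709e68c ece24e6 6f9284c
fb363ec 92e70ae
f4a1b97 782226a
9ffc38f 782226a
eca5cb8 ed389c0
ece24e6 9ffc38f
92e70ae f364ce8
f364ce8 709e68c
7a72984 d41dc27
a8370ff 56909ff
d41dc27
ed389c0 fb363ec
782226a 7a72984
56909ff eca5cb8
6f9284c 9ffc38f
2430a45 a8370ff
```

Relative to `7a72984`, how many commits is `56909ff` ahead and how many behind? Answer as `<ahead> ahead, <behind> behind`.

11 ahead, 0 behind

Reachable from 56909ff: {56909ff, 6f9284c, 709e68c, 782226a, 7a72984, 92e70ae, 9ffc38f, d41dc27, eca5cb8, ece24e6, ed389c0, f364ce8, fb363ec}.
Reachable from 7a72984: {7a72984, d41dc27}.
Only in 56909ff's history (ahead): {56909ff, 6f9284c, 709e68c, 782226a, 92e70ae, 9ffc38f, eca5cb8, ece24e6, ed389c0, f364ce8, fb363ec} — 11.
Only in 7a72984's history (behind): {} — 0.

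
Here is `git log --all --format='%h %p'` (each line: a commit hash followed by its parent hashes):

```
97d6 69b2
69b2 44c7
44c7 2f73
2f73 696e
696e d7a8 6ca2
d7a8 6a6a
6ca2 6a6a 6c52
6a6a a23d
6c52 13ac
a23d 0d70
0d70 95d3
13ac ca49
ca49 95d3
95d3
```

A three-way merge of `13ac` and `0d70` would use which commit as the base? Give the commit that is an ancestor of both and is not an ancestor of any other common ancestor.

Ancestors of 13ac: {13ac, 95d3, ca49}.
Ancestors of 0d70: {0d70, 95d3}.
Common ancestors: {95d3}.
The only common ancestor is 95d3, so it is the merge base.

95d3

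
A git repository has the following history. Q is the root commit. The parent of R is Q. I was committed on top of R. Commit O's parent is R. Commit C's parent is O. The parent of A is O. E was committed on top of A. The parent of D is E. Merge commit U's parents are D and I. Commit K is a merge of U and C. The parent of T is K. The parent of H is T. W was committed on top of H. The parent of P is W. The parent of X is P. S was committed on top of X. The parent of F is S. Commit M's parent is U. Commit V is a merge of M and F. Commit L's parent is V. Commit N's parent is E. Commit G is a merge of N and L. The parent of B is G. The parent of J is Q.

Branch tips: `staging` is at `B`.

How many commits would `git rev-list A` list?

Walking parent pointers from A: reachable set = {A, O, Q, R}.
That is 4 commits.

4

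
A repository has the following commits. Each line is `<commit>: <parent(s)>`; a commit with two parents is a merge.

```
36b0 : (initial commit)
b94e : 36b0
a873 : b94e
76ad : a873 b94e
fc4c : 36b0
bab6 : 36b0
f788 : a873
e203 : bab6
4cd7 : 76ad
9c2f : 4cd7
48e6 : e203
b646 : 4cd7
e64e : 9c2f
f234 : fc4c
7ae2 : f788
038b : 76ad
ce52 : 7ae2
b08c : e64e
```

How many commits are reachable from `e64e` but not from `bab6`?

6

Reachable from e64e: {36b0, 4cd7, 76ad, 9c2f, a873, b94e, e64e}.
Reachable from bab6: {36b0, bab6}.
In e64e's history but not bab6's: {4cd7, 76ad, 9c2f, a873, b94e, e64e} — 6 commits.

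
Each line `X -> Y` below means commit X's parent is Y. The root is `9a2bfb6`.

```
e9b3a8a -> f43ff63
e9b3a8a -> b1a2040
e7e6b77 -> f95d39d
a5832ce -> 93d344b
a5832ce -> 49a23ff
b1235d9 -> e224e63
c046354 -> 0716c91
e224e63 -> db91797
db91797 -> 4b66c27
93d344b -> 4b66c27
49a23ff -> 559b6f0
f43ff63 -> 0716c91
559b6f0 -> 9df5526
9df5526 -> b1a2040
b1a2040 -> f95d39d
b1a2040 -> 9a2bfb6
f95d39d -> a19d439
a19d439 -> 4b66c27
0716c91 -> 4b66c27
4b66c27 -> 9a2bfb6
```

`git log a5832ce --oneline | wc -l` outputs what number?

10

Walking parent pointers from a5832ce: reachable set = {49a23ff, 4b66c27, 559b6f0, 93d344b, 9a2bfb6, 9df5526, a19d439, a5832ce, b1a2040, f95d39d}.
That is 10 commits.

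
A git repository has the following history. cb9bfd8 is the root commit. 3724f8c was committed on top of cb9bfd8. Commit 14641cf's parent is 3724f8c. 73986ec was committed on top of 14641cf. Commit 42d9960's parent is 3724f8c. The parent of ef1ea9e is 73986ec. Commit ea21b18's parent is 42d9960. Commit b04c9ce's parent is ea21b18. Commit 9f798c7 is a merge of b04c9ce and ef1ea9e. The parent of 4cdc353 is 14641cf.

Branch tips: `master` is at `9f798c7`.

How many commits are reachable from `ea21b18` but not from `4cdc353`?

2

Reachable from ea21b18: {3724f8c, 42d9960, cb9bfd8, ea21b18}.
Reachable from 4cdc353: {14641cf, 3724f8c, 4cdc353, cb9bfd8}.
In ea21b18's history but not 4cdc353's: {42d9960, ea21b18} — 2 commits.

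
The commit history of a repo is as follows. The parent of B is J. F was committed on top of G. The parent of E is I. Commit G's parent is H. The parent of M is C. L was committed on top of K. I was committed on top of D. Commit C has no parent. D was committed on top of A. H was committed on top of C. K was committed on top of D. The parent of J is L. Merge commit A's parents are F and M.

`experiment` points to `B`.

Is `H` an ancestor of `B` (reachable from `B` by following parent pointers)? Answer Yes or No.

Yes

Ancestors of B (commits reachable by following parents): {A, B, C, D, F, G, H, J, K, L, M}.
H is in that set, so it is an ancestor of B.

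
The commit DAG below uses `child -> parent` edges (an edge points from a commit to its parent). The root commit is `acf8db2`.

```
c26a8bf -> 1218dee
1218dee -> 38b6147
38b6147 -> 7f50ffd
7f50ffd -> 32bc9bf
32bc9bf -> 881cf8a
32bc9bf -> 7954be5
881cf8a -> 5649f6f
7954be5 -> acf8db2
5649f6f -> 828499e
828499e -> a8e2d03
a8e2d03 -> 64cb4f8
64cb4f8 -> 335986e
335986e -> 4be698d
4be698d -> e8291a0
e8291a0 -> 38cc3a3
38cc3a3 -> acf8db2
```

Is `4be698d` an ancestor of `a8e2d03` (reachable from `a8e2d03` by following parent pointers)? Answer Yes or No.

Ancestors of a8e2d03 (commits reachable by following parents): {335986e, 38cc3a3, 4be698d, 64cb4f8, a8e2d03, acf8db2, e8291a0}.
4be698d is in that set, so it is an ancestor of a8e2d03.

Yes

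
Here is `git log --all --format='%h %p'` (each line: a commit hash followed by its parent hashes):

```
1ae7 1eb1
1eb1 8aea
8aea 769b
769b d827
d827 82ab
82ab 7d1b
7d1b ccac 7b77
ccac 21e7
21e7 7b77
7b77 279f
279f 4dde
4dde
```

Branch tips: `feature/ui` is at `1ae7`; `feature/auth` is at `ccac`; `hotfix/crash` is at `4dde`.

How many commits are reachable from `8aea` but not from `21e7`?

6

Reachable from 8aea: {21e7, 279f, 4dde, 769b, 7b77, 7d1b, 82ab, 8aea, ccac, d827}.
Reachable from 21e7: {21e7, 279f, 4dde, 7b77}.
In 8aea's history but not 21e7's: {769b, 7d1b, 82ab, 8aea, ccac, d827} — 6 commits.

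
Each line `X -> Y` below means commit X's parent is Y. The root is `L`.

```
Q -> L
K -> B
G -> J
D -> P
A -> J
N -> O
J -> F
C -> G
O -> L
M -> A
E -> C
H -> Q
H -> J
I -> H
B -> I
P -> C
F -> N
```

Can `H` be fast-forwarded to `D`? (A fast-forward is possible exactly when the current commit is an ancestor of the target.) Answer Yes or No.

A fast-forward from H to D is possible iff H is an ancestor of D.
Ancestors of D: {C, D, F, G, J, L, N, O, P}.
H is not among them, so fast-forward is not possible.

No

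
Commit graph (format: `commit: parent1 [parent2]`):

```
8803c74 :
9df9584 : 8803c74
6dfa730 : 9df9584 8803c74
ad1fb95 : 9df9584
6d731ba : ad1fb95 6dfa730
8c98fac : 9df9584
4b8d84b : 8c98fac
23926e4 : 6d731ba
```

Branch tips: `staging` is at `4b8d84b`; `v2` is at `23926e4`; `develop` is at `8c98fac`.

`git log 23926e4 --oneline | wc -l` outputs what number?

Walking parent pointers from 23926e4: reachable set = {23926e4, 6d731ba, 6dfa730, 8803c74, 9df9584, ad1fb95}.
That is 6 commits.

6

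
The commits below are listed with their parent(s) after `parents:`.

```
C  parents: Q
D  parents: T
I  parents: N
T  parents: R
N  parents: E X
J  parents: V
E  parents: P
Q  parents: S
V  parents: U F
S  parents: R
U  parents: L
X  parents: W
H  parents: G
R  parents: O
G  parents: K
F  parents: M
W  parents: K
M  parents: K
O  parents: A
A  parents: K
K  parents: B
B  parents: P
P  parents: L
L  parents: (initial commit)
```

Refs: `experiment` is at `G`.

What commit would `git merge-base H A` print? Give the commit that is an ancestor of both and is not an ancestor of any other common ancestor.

Ancestors of H: {B, G, H, K, L, P}.
Ancestors of A: {A, B, K, L, P}.
Common ancestors: {B, K, L, P}.
Among these, K is not an ancestor of any other common ancestor — it is the merge base.

K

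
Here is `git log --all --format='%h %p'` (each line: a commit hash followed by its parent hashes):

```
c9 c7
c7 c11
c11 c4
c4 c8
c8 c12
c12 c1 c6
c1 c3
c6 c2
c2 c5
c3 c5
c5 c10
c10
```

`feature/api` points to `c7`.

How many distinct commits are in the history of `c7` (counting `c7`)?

Walking parent pointers from c7: reachable set = {c1, c10, c11, c12, c2, c3, c4, c5, c6, c7, c8}.
That is 11 commits.

11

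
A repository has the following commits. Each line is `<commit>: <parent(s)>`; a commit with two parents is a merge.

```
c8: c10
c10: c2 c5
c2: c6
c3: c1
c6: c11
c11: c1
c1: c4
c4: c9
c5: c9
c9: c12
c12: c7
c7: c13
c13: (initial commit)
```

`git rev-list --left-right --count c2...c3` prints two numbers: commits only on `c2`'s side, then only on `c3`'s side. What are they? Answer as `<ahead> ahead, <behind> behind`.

Reachable from c2: {c1, c11, c12, c13, c2, c4, c6, c7, c9}.
Reachable from c3: {c1, c12, c13, c3, c4, c7, c9}.
Only in c2's history (ahead): {c11, c2, c6} — 3.
Only in c3's history (behind): {c3} — 1.

3 ahead, 1 behind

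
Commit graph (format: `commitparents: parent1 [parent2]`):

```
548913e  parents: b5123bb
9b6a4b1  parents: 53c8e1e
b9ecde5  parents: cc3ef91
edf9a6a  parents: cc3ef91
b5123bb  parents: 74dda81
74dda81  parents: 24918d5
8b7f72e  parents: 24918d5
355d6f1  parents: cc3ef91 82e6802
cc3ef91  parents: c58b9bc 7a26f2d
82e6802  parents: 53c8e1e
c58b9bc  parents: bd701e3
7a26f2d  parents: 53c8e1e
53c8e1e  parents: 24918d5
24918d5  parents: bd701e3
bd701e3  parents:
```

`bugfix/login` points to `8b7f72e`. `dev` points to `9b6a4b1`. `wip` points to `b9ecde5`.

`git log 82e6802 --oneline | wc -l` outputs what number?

Walking parent pointers from 82e6802: reachable set = {24918d5, 53c8e1e, 82e6802, bd701e3}.
That is 4 commits.

4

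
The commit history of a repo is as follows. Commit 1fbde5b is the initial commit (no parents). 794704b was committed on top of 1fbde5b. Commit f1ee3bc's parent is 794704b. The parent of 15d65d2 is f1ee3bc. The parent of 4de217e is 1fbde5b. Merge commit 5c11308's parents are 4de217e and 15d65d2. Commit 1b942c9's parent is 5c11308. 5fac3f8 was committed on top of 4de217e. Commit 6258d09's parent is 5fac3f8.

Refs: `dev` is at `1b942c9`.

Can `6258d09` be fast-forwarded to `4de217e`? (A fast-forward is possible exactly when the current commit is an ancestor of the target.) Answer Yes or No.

A fast-forward from 6258d09 to 4de217e is possible iff 6258d09 is an ancestor of 4de217e.
Ancestors of 4de217e: {1fbde5b, 4de217e}.
6258d09 is not among them, so fast-forward is not possible.

No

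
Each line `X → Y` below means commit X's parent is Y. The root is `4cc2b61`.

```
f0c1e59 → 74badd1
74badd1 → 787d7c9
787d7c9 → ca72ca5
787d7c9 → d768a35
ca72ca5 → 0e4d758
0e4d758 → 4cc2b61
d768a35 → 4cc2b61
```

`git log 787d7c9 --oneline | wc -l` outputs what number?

Walking parent pointers from 787d7c9: reachable set = {0e4d758, 4cc2b61, 787d7c9, ca72ca5, d768a35}.
That is 5 commits.

5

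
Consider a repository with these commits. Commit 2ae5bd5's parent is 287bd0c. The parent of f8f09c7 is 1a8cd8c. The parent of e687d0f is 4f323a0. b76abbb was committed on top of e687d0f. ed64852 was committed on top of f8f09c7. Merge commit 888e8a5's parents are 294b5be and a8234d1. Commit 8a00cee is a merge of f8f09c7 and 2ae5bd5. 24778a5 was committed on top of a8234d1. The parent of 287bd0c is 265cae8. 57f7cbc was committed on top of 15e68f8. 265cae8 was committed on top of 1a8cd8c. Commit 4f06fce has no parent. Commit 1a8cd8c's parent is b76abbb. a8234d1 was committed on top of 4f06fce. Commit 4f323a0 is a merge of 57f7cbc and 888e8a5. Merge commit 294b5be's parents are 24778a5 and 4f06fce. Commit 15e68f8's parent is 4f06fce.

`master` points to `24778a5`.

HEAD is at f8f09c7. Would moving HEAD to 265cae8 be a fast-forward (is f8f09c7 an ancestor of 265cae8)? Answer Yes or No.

No

A fast-forward from f8f09c7 to 265cae8 is possible iff f8f09c7 is an ancestor of 265cae8.
Ancestors of 265cae8: {15e68f8, 1a8cd8c, 24778a5, 265cae8, 294b5be, 4f06fce, 4f323a0, 57f7cbc, 888e8a5, a8234d1, b76abbb, e687d0f}.
f8f09c7 is not among them, so fast-forward is not possible.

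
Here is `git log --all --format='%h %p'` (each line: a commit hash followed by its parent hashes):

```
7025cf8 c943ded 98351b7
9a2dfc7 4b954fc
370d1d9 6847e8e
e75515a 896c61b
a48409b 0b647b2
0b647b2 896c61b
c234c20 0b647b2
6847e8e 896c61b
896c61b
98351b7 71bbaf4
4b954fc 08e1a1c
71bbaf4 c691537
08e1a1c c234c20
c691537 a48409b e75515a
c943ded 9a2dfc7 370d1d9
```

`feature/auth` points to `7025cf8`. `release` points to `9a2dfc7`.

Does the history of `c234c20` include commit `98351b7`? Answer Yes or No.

Ancestors of c234c20: {0b647b2, 896c61b, c234c20}.
98351b7 is not in that set, so it is not an ancestor of c234c20.

No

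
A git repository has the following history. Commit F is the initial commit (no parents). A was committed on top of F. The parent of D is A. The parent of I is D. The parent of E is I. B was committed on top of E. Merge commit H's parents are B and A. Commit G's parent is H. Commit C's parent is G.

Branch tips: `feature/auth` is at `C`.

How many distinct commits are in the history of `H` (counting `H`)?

Walking parent pointers from H: reachable set = {A, B, D, E, F, H, I}.
That is 7 commits.

7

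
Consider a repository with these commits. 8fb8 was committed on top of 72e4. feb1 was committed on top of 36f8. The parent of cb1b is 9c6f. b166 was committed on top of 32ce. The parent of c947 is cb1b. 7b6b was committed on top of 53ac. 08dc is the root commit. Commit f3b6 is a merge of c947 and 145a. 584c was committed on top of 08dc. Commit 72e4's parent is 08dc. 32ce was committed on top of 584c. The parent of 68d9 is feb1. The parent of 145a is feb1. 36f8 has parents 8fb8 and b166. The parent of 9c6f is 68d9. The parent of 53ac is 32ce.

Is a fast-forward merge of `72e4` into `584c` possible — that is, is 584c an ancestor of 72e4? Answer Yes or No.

No

A fast-forward from 584c to 72e4 is possible iff 584c is an ancestor of 72e4.
Ancestors of 72e4: {08dc, 72e4}.
584c is not among them, so fast-forward is not possible.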